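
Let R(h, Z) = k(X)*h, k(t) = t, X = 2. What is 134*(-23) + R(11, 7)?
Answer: -3060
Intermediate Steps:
R(h, Z) = 2*h
134*(-23) + R(11, 7) = 134*(-23) + 2*11 = -3082 + 22 = -3060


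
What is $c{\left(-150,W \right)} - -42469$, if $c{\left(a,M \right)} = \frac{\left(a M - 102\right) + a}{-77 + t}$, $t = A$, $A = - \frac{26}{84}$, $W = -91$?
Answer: $\frac{137334127}{3247} \approx 42296.0$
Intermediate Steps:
$A = - \frac{13}{42}$ ($A = \left(-26\right) \frac{1}{84} = - \frac{13}{42} \approx -0.30952$)
$t = - \frac{13}{42} \approx -0.30952$
$c{\left(a,M \right)} = \frac{252}{191} - \frac{42 a}{3247} - \frac{42 M a}{3247}$ ($c{\left(a,M \right)} = \frac{\left(a M - 102\right) + a}{-77 - \frac{13}{42}} = \frac{\left(M a - 102\right) + a}{- \frac{3247}{42}} = \left(\left(-102 + M a\right) + a\right) \left(- \frac{42}{3247}\right) = \left(-102 + a + M a\right) \left(- \frac{42}{3247}\right) = \frac{252}{191} - \frac{42 a}{3247} - \frac{42 M a}{3247}$)
$c{\left(-150,W \right)} - -42469 = \left(\frac{252}{191} - - \frac{6300}{3247} - \left(- \frac{3822}{3247}\right) \left(-150\right)\right) - -42469 = \left(\frac{252}{191} + \frac{6300}{3247} - \frac{573300}{3247}\right) + 42469 = - \frac{562716}{3247} + 42469 = \frac{137334127}{3247}$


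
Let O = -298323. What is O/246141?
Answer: -33147/27349 ≈ -1.2120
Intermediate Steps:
O/246141 = -298323/246141 = -298323*1/246141 = -33147/27349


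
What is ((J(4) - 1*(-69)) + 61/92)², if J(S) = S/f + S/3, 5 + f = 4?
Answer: 341917081/76176 ≈ 4488.5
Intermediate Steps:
f = -1 (f = -5 + 4 = -1)
J(S) = -2*S/3 (J(S) = S/(-1) + S/3 = S*(-1) + S*(⅓) = -S + S/3 = -2*S/3)
((J(4) - 1*(-69)) + 61/92)² = ((-⅔*4 - 1*(-69)) + 61/92)² = ((-8/3 + 69) + 61*(1/92))² = (199/3 + 61/92)² = (18491/276)² = 341917081/76176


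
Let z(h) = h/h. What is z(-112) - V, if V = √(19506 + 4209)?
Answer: 1 - 3*√2635 ≈ -153.00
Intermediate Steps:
V = 3*√2635 (V = √23715 = 3*√2635 ≈ 154.00)
z(h) = 1
z(-112) - V = 1 - 3*√2635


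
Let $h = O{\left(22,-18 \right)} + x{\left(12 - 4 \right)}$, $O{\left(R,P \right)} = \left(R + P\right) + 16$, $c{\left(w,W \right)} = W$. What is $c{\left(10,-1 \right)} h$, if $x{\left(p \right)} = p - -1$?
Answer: $-29$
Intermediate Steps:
$x{\left(p \right)} = 1 + p$ ($x{\left(p \right)} = p + 1 = 1 + p$)
$O{\left(R,P \right)} = 16 + P + R$ ($O{\left(R,P \right)} = \left(P + R\right) + 16 = 16 + P + R$)
$h = 29$ ($h = \left(16 - 18 + 22\right) + \left(1 + \left(12 - 4\right)\right) = 20 + \left(1 + \left(12 - 4\right)\right) = 20 + \left(1 + 8\right) = 20 + 9 = 29$)
$c{\left(10,-1 \right)} h = \left(-1\right) 29 = -29$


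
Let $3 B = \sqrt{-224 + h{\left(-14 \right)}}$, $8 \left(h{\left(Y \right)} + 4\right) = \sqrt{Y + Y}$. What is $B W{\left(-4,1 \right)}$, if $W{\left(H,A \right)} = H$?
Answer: $- \frac{2 \sqrt{-912 + i \sqrt{7}}}{3} \approx -0.029203 - 20.133 i$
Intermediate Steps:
$h{\left(Y \right)} = -4 + \frac{\sqrt{2} \sqrt{Y}}{8}$ ($h{\left(Y \right)} = -4 + \frac{\sqrt{Y + Y}}{8} = -4 + \frac{\sqrt{2 Y}}{8} = -4 + \frac{\sqrt{2} \sqrt{Y}}{8}$)
$B = \frac{\sqrt{-228 + \frac{i \sqrt{7}}{4}}}{3}$ ($B = \frac{\sqrt{-224 - \left(4 - \frac{\sqrt{2} \sqrt{-14}}{8}\right)}}{3} = \frac{\sqrt{-224 - \left(4 - \frac{\sqrt{2} i \sqrt{14}}{8}\right)}}{3} = \frac{\sqrt{-224 - \left(4 - \frac{i \sqrt{7}}{4}\right)}}{3} = \frac{\sqrt{-228 + \frac{i \sqrt{7}}{4}}}{3} \approx 0.0073008 + 5.0332 i$)
$B W{\left(-4,1 \right)} = \frac{\sqrt{-912 + i \sqrt{7}}}{6} \left(-4\right) = - \frac{2 \sqrt{-912 + i \sqrt{7}}}{3}$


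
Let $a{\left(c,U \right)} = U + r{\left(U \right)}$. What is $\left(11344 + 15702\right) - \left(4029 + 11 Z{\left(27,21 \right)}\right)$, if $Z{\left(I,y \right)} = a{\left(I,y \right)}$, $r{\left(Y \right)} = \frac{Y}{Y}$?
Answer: $22775$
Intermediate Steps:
$r{\left(Y \right)} = 1$
$a{\left(c,U \right)} = 1 + U$ ($a{\left(c,U \right)} = U + 1 = 1 + U$)
$Z{\left(I,y \right)} = 1 + y$
$\left(11344 + 15702\right) - \left(4029 + 11 Z{\left(27,21 \right)}\right) = \left(11344 + 15702\right) - \left(4029 + 11 \left(1 + 21\right)\right) = 27046 - \left(4029 + 11 \cdot 22\right) = 27046 - 4271 = 22775$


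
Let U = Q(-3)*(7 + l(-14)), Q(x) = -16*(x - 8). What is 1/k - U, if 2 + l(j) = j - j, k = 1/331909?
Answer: 331029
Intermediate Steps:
k = 1/331909 ≈ 3.0129e-6
l(j) = -2 (l(j) = -2 + (j - j) = -2 + 0 = -2)
Q(x) = 128 - 16*x (Q(x) = -16*(-8 + x) = 128 - 16*x)
U = 880 (U = (128 - 16*(-3))*(7 - 2) = (128 + 48)*5 = 176*5 = 880)
1/k - U = 1/(1/331909) - 1*880 = 331909 - 880 = 331029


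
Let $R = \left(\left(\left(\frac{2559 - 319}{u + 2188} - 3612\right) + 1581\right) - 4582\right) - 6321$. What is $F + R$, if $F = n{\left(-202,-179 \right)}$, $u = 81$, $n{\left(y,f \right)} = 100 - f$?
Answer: $- \frac{28711955}{2269} \approx -12654.0$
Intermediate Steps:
$F = 279$ ($F = 100 - -179 = 100 + 179 = 279$)
$R = - \frac{29345006}{2269}$ ($R = \left(\left(\left(\frac{2559 - 319}{81 + 2188} - 3612\right) + 1581\right) - 4582\right) - 6321 = \left(\left(\left(\frac{2240}{2269} - 3612\right) + 1581\right) - 4582\right) - 6321 = \left(\left(- \frac{8193388}{2269} + 1581\right) - 4582\right) - 6321 = \left(- \frac{4606099}{2269} - 4582\right) - 6321 = - \frac{15002657}{2269} - 6321 = - \frac{29345006}{2269} \approx -12933.0$)
$F + R = 279 - \frac{29345006}{2269} = - \frac{28711955}{2269}$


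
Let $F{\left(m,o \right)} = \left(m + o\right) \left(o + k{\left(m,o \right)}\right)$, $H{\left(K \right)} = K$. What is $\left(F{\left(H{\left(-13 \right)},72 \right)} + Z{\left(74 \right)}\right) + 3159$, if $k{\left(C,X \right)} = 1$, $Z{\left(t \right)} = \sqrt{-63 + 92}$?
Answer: $7466 + \sqrt{29} \approx 7471.4$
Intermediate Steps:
$Z{\left(t \right)} = \sqrt{29}$
$F{\left(m,o \right)} = \left(1 + o\right) \left(m + o\right)$ ($F{\left(m,o \right)} = \left(m + o\right) \left(o + 1\right) = \left(m + o\right) \left(1 + o\right) = \left(1 + o\right) \left(m + o\right)$)
$\left(F{\left(H{\left(-13 \right)},72 \right)} + Z{\left(74 \right)}\right) + 3159 = \left(\left(-13 + 72 + 72^{2} - 936\right) + \sqrt{29}\right) + 3159 = \left(\left(-13 + 72 + 5184 - 936\right) + \sqrt{29}\right) + 3159 = \left(4307 + \sqrt{29}\right) + 3159 = 7466 + \sqrt{29}$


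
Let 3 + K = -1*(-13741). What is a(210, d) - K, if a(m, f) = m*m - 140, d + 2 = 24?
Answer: 30222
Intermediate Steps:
d = 22 (d = -2 + 24 = 22)
a(m, f) = -140 + m**2 (a(m, f) = m**2 - 140 = -140 + m**2)
K = 13738 (K = -3 - 1*(-13741) = -3 + 13741 = 13738)
a(210, d) - K = (-140 + 210**2) - 1*13738 = (-140 + 44100) - 13738 = 43960 - 13738 = 30222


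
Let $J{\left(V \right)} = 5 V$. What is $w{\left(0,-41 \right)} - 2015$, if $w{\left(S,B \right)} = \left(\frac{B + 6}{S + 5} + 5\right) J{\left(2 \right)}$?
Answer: $-2035$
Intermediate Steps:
$w{\left(S,B \right)} = 50 + \frac{10 \left(6 + B\right)}{5 + S}$ ($w{\left(S,B \right)} = \left(\frac{B + 6}{S + 5} + 5\right) 5 \cdot 2 = \left(\frac{6 + B}{5 + S} + 5\right) 10 = \left(5 + \frac{6 + B}{5 + S}\right) 10 = 50 + \frac{10 \left(6 + B\right)}{5 + S}$)
$w{\left(0,-41 \right)} - 2015 = \frac{10 \left(31 - 41 + 5 \cdot 0\right)}{5 + 0} - 2015 = \frac{10 \left(31 - 41 + 0\right)}{5} - 2015 = 10 \cdot \frac{1}{5} \left(-10\right) - 2015 = -20 - 2015 = -2035$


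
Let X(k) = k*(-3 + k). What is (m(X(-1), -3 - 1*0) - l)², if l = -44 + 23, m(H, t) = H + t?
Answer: 484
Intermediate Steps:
l = -21
(m(X(-1), -3 - 1*0) - l)² = ((-(-3 - 1) + (-3 - 1*0)) - 1*(-21))² = ((-1*(-4) + (-3 + 0)) + 21)² = ((4 - 3) + 21)² = (1 + 21)² = 22² = 484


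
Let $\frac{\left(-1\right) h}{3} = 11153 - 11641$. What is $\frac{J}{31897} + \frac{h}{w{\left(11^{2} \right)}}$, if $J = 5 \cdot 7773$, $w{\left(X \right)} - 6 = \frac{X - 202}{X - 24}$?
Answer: $\frac{9080041}{31897} \approx 284.67$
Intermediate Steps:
$h = 1464$ ($h = - 3 \left(11153 - 11641\right) = \left(-3\right) \left(-488\right) = 1464$)
$w{\left(X \right)} = 6 + \frac{-202 + X}{-24 + X}$ ($w{\left(X \right)} = 6 + \frac{X - 202}{X - 24} = 6 + \frac{-202 + X}{-24 + X}$)
$J = 38865$
$\frac{J}{31897} + \frac{h}{w{\left(11^{2} \right)}} = \frac{38865}{31897} + \frac{1464}{\frac{1}{-24 + 11^{2}} \left(-346 + 7 \cdot 11^{2}\right)} = 38865 \cdot \frac{1}{31897} + \frac{1464}{\frac{1}{-24 + 121} \left(-346 + 7 \cdot 121\right)} = \frac{38865}{31897} + \frac{1464}{\frac{1}{97} \left(-346 + 847\right)} = \frac{38865}{31897} + \frac{1464}{\frac{1}{97} \cdot 501} = \frac{38865}{31897} + \frac{1464}{\frac{501}{97}} = \frac{38865}{31897} + 1464 \cdot \frac{97}{501} = \frac{38865}{31897} + \frac{47336}{167} = \frac{9080041}{31897}$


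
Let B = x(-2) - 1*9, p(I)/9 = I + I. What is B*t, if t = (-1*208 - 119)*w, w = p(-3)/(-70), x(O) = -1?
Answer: 17658/7 ≈ 2522.6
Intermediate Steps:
p(I) = 18*I (p(I) = 9*(I + I) = 9*(2*I) = 18*I)
w = 27/35 (w = (18*(-3))/(-70) = -54*(-1/70) = 27/35 ≈ 0.77143)
B = -10 (B = -1 - 1*9 = -1 - 9 = -10)
t = -8829/35 (t = (-1*208 - 119)*(27/35) = (-208 - 119)*(27/35) = -327*27/35 = -8829/35 ≈ -252.26)
B*t = -10*(-8829/35) = 17658/7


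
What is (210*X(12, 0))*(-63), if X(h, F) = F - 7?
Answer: 92610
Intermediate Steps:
X(h, F) = -7 + F
(210*X(12, 0))*(-63) = (210*(-7 + 0))*(-63) = (210*(-7))*(-63) = -1470*(-63) = 92610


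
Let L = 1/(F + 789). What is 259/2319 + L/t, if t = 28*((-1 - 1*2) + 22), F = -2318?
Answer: 210675533/1886339532 ≈ 0.11168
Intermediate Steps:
L = -1/1529 (L = 1/(-2318 + 789) = 1/(-1529) = -1/1529 ≈ -0.00065402)
t = 532 (t = 28*((-1 - 2) + 22) = 28*(-3 + 22) = 28*19 = 532)
259/2319 + L/t = 259/2319 - 1/1529/532 = 259*(1/2319) - 1/1529*1/532 = 259/2319 - 1/813428 = 210675533/1886339532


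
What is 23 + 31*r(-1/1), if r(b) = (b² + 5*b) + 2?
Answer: -39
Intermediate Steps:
r(b) = 2 + b² + 5*b
23 + 31*r(-1/1) = 23 + 31*(2 + (-1/1)² + 5*(-1/1)) = 23 + 31*(2 + (-1*1)² + 5*(-1*1)) = 23 + 31*(2 + (-1)² + 5*(-1)) = 23 + 31*(2 + 1 - 5) = 23 + 31*(-2) = 23 - 62 = -39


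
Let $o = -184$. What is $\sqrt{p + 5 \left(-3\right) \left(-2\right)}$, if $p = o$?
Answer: $i \sqrt{154} \approx 12.41 i$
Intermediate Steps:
$p = -184$
$\sqrt{p + 5 \left(-3\right) \left(-2\right)} = \sqrt{-184 + 5 \left(-3\right) \left(-2\right)} = \sqrt{-184 - -30} = \sqrt{-184 + 30} = \sqrt{-154} = i \sqrt{154}$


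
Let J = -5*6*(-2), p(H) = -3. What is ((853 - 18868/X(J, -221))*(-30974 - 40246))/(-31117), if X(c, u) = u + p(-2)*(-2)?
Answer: 2881034172/1338031 ≈ 2153.2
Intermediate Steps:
J = 60 (J = -30*(-2) = 60)
X(c, u) = 6 + u (X(c, u) = u - 3*(-2) = u + 6 = 6 + u)
((853 - 18868/X(J, -221))*(-30974 - 40246))/(-31117) = ((853 - 18868/(6 - 221))*(-30974 - 40246))/(-31117) = ((853 - 18868/(-215))*(-71220))*(-1/31117) = ((853 - 18868*(-1/215))*(-71220))*(-1/31117) = ((853 + 18868/215)*(-71220))*(-1/31117) = ((202263/215)*(-71220))*(-1/31117) = -2881034172/43*(-1/31117) = 2881034172/1338031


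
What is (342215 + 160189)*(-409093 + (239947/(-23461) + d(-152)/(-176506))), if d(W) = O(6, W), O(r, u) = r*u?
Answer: -425561161537844502576/2070503633 ≈ -2.0554e+11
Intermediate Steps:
d(W) = 6*W
(342215 + 160189)*(-409093 + (239947/(-23461) + d(-152)/(-176506))) = (342215 + 160189)*(-409093 + (239947/(-23461) + (6*(-152))/(-176506))) = 502404*(-409093 + (239947*(-1/23461) - 912*(-1/176506))) = 502404*(-409093 + (-239947/23461 + 456/88253)) = 502404*(-409093 - 21165344375/2070503633) = 502404*(-847049708079244/2070503633) = -425561161537844502576/2070503633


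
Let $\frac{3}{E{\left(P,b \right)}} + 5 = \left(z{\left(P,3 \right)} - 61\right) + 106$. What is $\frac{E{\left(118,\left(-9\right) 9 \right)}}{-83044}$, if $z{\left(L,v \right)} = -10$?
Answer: $- \frac{1}{830440} \approx -1.2042 \cdot 10^{-6}$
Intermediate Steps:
$E{\left(P,b \right)} = \frac{1}{10}$ ($E{\left(P,b \right)} = \frac{3}{-5 + \left(\left(-10 - 61\right) + 106\right)} = \frac{3}{-5 + \left(-71 + 106\right)} = \frac{3}{-5 + 35} = \frac{3}{30} = 3 \cdot \frac{1}{30} = \frac{1}{10}$)
$\frac{E{\left(118,\left(-9\right) 9 \right)}}{-83044} = \frac{1}{10 \left(-83044\right)} = \frac{1}{10} \left(- \frac{1}{83044}\right) = - \frac{1}{830440}$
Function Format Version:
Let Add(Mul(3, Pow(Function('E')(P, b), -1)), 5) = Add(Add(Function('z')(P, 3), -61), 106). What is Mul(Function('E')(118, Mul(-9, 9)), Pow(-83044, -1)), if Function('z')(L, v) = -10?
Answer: Rational(-1, 830440) ≈ -1.2042e-6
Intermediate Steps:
Function('E')(P, b) = Rational(1, 10) (Function('E')(P, b) = Mul(3, Pow(Add(-5, Add(Add(-10, -61), 106)), -1)) = Mul(3, Pow(Add(-5, Add(-71, 106)), -1)) = Mul(3, Pow(Add(-5, 35), -1)) = Mul(3, Pow(30, -1)) = Mul(3, Rational(1, 30)) = Rational(1, 10))
Mul(Function('E')(118, Mul(-9, 9)), Pow(-83044, -1)) = Mul(Rational(1, 10), Pow(-83044, -1)) = Mul(Rational(1, 10), Rational(-1, 83044)) = Rational(-1, 830440)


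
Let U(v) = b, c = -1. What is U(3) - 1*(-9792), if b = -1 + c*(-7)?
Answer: 9798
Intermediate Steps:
b = 6 (b = -1 - 1*(-7) = -1 + 7 = 6)
U(v) = 6
U(3) - 1*(-9792) = 6 - 1*(-9792) = 6 + 9792 = 9798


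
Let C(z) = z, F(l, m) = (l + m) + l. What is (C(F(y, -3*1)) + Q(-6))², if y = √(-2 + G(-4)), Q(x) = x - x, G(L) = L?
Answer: (3 - 2*I*√6)² ≈ -15.0 - 29.394*I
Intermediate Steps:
Q(x) = 0
y = I*√6 (y = √(-2 - 4) = √(-6) = I*√6 ≈ 2.4495*I)
F(l, m) = m + 2*l
(C(F(y, -3*1)) + Q(-6))² = ((-3*1 + 2*(I*√6)) + 0)² = ((-3 + 2*I*√6) + 0)² = (-3 + 2*I*√6)²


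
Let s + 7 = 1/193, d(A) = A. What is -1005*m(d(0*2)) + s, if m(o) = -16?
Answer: 3102090/193 ≈ 16073.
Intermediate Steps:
s = -1350/193 (s = -7 + 1/193 = -1350/193 ≈ -6.9948)
-1005*m(d(0*2)) + s = -1005*(-16) - 1350/193 = 16080 - 1350/193 = 3102090/193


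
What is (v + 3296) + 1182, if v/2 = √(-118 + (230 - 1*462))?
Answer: 4478 + 10*I*√14 ≈ 4478.0 + 37.417*I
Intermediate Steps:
v = 10*I*√14 (v = 2*√(-118 + (230 - 1*462)) = 2*√(-118 + (230 - 462)) = 2*√(-118 - 232) = 2*√(-350) = 2*(5*I*√14) = 10*I*√14 ≈ 37.417*I)
(v + 3296) + 1182 = (10*I*√14 + 3296) + 1182 = (3296 + 10*I*√14) + 1182 = 4478 + 10*I*√14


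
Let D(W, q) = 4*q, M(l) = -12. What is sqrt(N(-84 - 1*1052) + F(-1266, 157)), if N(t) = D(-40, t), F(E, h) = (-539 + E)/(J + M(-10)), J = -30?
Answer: I*sqrt(7939806)/42 ≈ 67.09*I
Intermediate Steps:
F(E, h) = 77/6 - E/42 (F(E, h) = (-539 + E)/(-30 - 12) = (-539 + E)/(-42) = (-539 + E)*(-1/42) = 77/6 - E/42)
N(t) = 4*t
sqrt(N(-84 - 1*1052) + F(-1266, 157)) = sqrt(4*(-84 - 1*1052) + (77/6 - 1/42*(-1266))) = sqrt(4*(-84 - 1052) + (77/6 + 211/7)) = sqrt(4*(-1136) + 1805/42) = sqrt(-4544 + 1805/42) = sqrt(-189043/42) = I*sqrt(7939806)/42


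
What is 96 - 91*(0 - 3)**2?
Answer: -723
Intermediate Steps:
96 - 91*(0 - 3)**2 = 96 - 91*(-3)**2 = 96 - 91*9 = 96 - 819 = -723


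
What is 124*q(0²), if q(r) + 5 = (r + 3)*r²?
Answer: -620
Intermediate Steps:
q(r) = -5 + r²*(3 + r) (q(r) = -5 + (r + 3)*r² = -5 + (3 + r)*r² = -5 + r²*(3 + r))
124*q(0²) = 124*(-5 + (0²)³ + 3*(0²)²) = 124*(-5 + 0³ + 3*0²) = 124*(-5 + 0 + 3*0) = 124*(-5 + 0 + 0) = 124*(-5) = -620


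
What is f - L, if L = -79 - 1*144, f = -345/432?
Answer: 31997/144 ≈ 222.20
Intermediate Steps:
f = -115/144 (f = -345*1/432 = -115/144 ≈ -0.79861)
L = -223 (L = -79 - 144 = -223)
f - L = -115/144 - 1*(-223) = -115/144 + 223 = 31997/144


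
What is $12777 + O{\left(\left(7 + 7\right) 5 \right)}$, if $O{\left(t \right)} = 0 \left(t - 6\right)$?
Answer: $12777$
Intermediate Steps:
$O{\left(t \right)} = 0$ ($O{\left(t \right)} = 0 \left(-6 + t\right) = 0$)
$12777 + O{\left(\left(7 + 7\right) 5 \right)} = 12777 + 0 = 12777$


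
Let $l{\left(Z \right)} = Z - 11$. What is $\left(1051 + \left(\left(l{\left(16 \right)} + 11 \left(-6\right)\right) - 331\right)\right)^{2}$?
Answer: $434281$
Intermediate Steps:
$l{\left(Z \right)} = -11 + Z$
$\left(1051 + \left(\left(l{\left(16 \right)} + 11 \left(-6\right)\right) - 331\right)\right)^{2} = \left(1051 + \left(\left(\left(-11 + 16\right) + 11 \left(-6\right)\right) - 331\right)\right)^{2} = \left(1051 + \left(\left(5 - 66\right) - 331\right)\right)^{2} = \left(1051 - 392\right)^{2} = 659^{2} = 434281$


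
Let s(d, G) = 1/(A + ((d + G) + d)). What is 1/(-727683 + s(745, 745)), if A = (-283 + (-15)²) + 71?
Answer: -2248/1635831383 ≈ -1.3742e-6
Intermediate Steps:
A = 13 (A = (-283 + 225) + 71 = -58 + 71 = 13)
s(d, G) = 1/(13 + G + 2*d) (s(d, G) = 1/(13 + ((d + G) + d)) = 1/(13 + ((G + d) + d)) = 1/(13 + (G + 2*d)) = 1/(13 + G + 2*d))
1/(-727683 + s(745, 745)) = 1/(-727683 + 1/(13 + 745 + 2*745)) = 1/(-727683 + 1/(13 + 745 + 1490)) = 1/(-727683 + 1/2248) = 1/(-1635831383/2248) = -2248/1635831383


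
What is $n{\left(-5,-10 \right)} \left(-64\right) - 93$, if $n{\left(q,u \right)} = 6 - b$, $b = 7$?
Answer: $-29$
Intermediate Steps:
$n{\left(q,u \right)} = -1$ ($n{\left(q,u \right)} = 6 - 7 = -1$)
$n{\left(-5,-10 \right)} \left(-64\right) - 93 = \left(-1\right) \left(-64\right) - 93 = 64 - 93 = -29$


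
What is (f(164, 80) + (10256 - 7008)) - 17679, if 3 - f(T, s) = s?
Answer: -14508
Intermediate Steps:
f(T, s) = 3 - s
(f(164, 80) + (10256 - 7008)) - 17679 = ((3 - 1*80) + (10256 - 7008)) - 17679 = ((3 - 80) + 3248) - 17679 = (-77 + 3248) - 17679 = 3171 - 17679 = -14508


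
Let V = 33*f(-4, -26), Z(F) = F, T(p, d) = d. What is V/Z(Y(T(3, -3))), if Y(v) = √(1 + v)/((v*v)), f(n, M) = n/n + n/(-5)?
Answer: -2673*I*√2/10 ≈ -378.02*I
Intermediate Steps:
f(n, M) = 1 - n/5 (f(n, M) = 1 + n*(-⅕) = 1 - n/5)
Y(v) = √(1 + v)/v² (Y(v) = √(1 + v)/(v²) = √(1 + v)/v²)
V = 297/5 (V = 33*(1 - ⅕*(-4)) = 33*(1 + ⅘) = 33*(9/5) = 297/5 ≈ 59.400)
V/Z(Y(T(3, -3))) = 297/(5*((√(1 - 3)/(-3)²))) = 297/(5*((√(-2)/9))) = 297/(5*(((I*√2)/9))) = 297/(5*((I*√2/9))) = 297*(-9*I*√2/2)/5 = -2673*I*√2/10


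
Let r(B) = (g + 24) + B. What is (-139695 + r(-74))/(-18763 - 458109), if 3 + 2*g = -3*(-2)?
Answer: 279487/953744 ≈ 0.29304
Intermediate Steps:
g = 3/2 (g = -3/2 + (-3*(-2))/2 = -3/2 + (½)*6 = -3/2 + 3 = 3/2 ≈ 1.5000)
r(B) = 51/2 + B (r(B) = (3/2 + 24) + B = 51/2 + B)
(-139695 + r(-74))/(-18763 - 458109) = (-139695 + (51/2 - 74))/(-18763 - 458109) = (-139695 - 97/2)/(-476872) = -279487/2*(-1/476872) = 279487/953744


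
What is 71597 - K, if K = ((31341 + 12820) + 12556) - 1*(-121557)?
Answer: -106677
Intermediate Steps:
K = 178274 (K = (44161 + 12556) + 121557 = 56717 + 121557 = 178274)
71597 - K = 71597 - 1*178274 = 71597 - 178274 = -106677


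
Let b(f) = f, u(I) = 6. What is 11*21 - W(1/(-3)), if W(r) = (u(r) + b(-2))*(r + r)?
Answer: 701/3 ≈ 233.67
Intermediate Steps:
W(r) = 8*r (W(r) = (6 - 2)*(r + r) = 4*(2*r) = 8*r)
11*21 - W(1/(-3)) = 11*21 - 8/(-3) = 231 - 8*(-1)/3 = 231 - 1*(-8/3) = 231 + 8/3 = 701/3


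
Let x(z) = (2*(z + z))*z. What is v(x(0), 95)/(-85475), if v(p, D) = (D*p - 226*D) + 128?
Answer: 21342/85475 ≈ 0.24969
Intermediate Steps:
x(z) = 4*z² (x(z) = (2*(2*z))*z = (4*z)*z = 4*z²)
v(p, D) = 128 - 226*D + D*p (v(p, D) = (-226*D + D*p) + 128 = 128 - 226*D + D*p)
v(x(0), 95)/(-85475) = (128 - 226*95 + 95*(4*0²))/(-85475) = (128 - 21470 + 95*(4*0))*(-1/85475) = (128 - 21470 + 95*0)*(-1/85475) = (128 - 21470 + 0)*(-1/85475) = -21342*(-1/85475) = 21342/85475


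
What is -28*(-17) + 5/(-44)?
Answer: 20939/44 ≈ 475.89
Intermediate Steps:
-28*(-17) + 5/(-44) = 476 + 5*(-1/44) = 476 - 5/44 = 20939/44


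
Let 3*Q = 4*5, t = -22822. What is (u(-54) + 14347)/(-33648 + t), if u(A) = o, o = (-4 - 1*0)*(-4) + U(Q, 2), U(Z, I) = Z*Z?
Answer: -129667/508230 ≈ -0.25513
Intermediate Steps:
Q = 20/3 (Q = (4*5)/3 = (1/3)*20 = 20/3 ≈ 6.6667)
U(Z, I) = Z**2
o = 544/9 (o = (-4 - 1*0)*(-4) + (20/3)**2 = (-4 + 0)*(-4) + 400/9 = -4*(-4) + 400/9 = 16 + 400/9 = 544/9 ≈ 60.444)
u(A) = 544/9
(u(-54) + 14347)/(-33648 + t) = (544/9 + 14347)/(-33648 - 22822) = (129667/9)/(-56470) = (129667/9)*(-1/56470) = -129667/508230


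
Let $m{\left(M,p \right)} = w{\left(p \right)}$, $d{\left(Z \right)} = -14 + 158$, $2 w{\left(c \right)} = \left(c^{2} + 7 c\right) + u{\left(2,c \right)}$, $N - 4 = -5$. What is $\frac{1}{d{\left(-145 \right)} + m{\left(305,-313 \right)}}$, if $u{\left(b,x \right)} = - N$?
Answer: $\frac{2}{96067} \approx 2.0819 \cdot 10^{-5}$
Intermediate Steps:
$N = -1$ ($N = 4 - 5 = -1$)
$u{\left(b,x \right)} = 1$ ($u{\left(b,x \right)} = \left(-1\right) \left(-1\right) = 1$)
$w{\left(c \right)} = \frac{1}{2} + \frac{c^{2}}{2} + \frac{7 c}{2}$ ($w{\left(c \right)} = \frac{\left(c^{2} + 7 c\right) + 1}{2} = \frac{1 + c^{2} + 7 c}{2} = \frac{1}{2} + \frac{c^{2}}{2} + \frac{7 c}{2}$)
$d{\left(Z \right)} = 144$
$m{\left(M,p \right)} = \frac{1}{2} + \frac{p^{2}}{2} + \frac{7 p}{2}$
$\frac{1}{d{\left(-145 \right)} + m{\left(305,-313 \right)}} = \frac{1}{144 + \left(\frac{1}{2} + \frac{\left(-313\right)^{2}}{2} + \frac{7}{2} \left(-313\right)\right)} = \frac{1}{144 + \left(\frac{1}{2} + \frac{1}{2} \cdot 97969 - \frac{2191}{2}\right)} = \frac{1}{144 + \left(\frac{1}{2} + \frac{97969}{2} - \frac{2191}{2}\right)} = \frac{1}{144 + \frac{95779}{2}} = \frac{1}{\frac{96067}{2}} = \frac{2}{96067}$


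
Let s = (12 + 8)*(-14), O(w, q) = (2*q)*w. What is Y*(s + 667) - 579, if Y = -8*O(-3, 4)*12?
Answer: 891069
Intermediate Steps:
O(w, q) = 2*q*w
s = -280 (s = 20*(-14) = -280)
Y = 2304 (Y = -16*4*(-3)*12 = -8*(-24)*12 = 192*12 = 2304)
Y*(s + 667) - 579 = 2304*(-280 + 667) - 579 = 2304*387 - 579 = 891648 - 579 = 891069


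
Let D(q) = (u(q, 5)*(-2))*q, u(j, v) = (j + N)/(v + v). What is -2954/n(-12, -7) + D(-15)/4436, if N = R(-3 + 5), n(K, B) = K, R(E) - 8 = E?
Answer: 3275941/13308 ≈ 246.16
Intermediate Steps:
R(E) = 8 + E
N = 10 (N = 8 + (-3 + 5) = 8 + 2 = 10)
u(j, v) = (10 + j)/(2*v) (u(j, v) = (j + 10)/(v + v) = (10 + j)/((2*v)) = (10 + j)*(1/(2*v)) = (10 + j)/(2*v))
D(q) = q*(-2 - q/5) (D(q) = (((½)*(10 + q)/5)*(-2))*q = (((½)*(⅕)*(10 + q))*(-2))*q = ((1 + q/10)*(-2))*q = (-2 - q/5)*q = q*(-2 - q/5))
-2954/n(-12, -7) + D(-15)/4436 = -2954/(-12) - ⅕*(-15)*(10 - 15)/4436 = -2954*(-1/12) - ⅕*(-15)*(-5)*(1/4436) = 1477/6 - 15*1/4436 = 1477/6 - 15/4436 = 3275941/13308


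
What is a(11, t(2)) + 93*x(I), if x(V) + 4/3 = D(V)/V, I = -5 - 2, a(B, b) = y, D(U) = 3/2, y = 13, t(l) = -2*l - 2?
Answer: -1833/14 ≈ -130.93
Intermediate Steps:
t(l) = -2 - 2*l
D(U) = 3/2 (D(U) = 3*(1/2) = 3/2)
a(B, b) = 13
I = -7
x(V) = -4/3 + 3/(2*V)
a(11, t(2)) + 93*x(I) = 13 + 93*((1/6)*(9 - 8*(-7))/(-7)) = 13 + 93*((1/6)*(-1/7)*(9 + 56)) = 13 + 93*((1/6)*(-1/7)*65) = 13 + 93*(-65/42) = 13 - 2015/14 = -1833/14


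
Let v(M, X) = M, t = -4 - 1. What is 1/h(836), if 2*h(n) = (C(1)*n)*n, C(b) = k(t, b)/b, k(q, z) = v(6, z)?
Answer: 1/2096688 ≈ 4.7694e-7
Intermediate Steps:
t = -5
k(q, z) = 6
C(b) = 6/b
h(n) = 3*n² (h(n) = (((6/1)*n)*n)/2 = (((6*1)*n)*n)/2 = ((6*n)*n)/2 = (6*n²)/2 = 3*n²)
1/h(836) = 1/(3*836²) = 1/(3*698896) = 1/2096688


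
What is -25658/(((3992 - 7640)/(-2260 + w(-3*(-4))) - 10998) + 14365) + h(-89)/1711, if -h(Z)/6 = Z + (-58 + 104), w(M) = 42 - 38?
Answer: -2022491536/270894075 ≈ -7.4660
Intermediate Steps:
w(M) = 4
h(Z) = -276 - 6*Z (h(Z) = -6*(Z + (-58 + 104)) = -6*(Z + 46) = -6*(46 + Z) = -276 - 6*Z)
-25658/(((3992 - 7640)/(-2260 + w(-3*(-4))) - 10998) + 14365) + h(-89)/1711 = -25658/(((3992 - 7640)/(-2260 + 4) - 10998) + 14365) + (-276 - 6*(-89))/1711 = -25658/((-3648/(-2256) - 10998) + 14365) + (-276 + 534)*(1/1711) = -25658/((-3648*(-1/2256) - 10998) + 14365) + 258*(1/1711) = -25658/((76/47 - 10998) + 14365) + 258/1711 = -25658/(-516830/47 + 14365) + 258/1711 = -25658/158325/47 + 258/1711 = -25658*47/158325 + 258/1711 = -1205926/158325 + 258/1711 = -2022491536/270894075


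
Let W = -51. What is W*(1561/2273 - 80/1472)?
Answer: -6744597/209116 ≈ -32.253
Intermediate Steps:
W*(1561/2273 - 80/1472) = -51*(1561/2273 - 80/1472) = -51*(1561*(1/2273) - 80*1/1472) = -51*(1561/2273 - 5/92) = -51*132247/209116 = -6744597/209116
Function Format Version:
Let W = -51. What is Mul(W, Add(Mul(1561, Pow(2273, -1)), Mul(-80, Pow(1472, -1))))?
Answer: Rational(-6744597, 209116) ≈ -32.253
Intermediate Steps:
Mul(W, Add(Mul(1561, Pow(2273, -1)), Mul(-80, Pow(1472, -1)))) = Mul(-51, Add(Mul(1561, Pow(2273, -1)), Mul(-80, Pow(1472, -1)))) = Mul(-51, Add(Mul(1561, Rational(1, 2273)), Mul(-80, Rational(1, 1472)))) = Mul(-51, Add(Rational(1561, 2273), Rational(-5, 92))) = Mul(-51, Rational(132247, 209116)) = Rational(-6744597, 209116)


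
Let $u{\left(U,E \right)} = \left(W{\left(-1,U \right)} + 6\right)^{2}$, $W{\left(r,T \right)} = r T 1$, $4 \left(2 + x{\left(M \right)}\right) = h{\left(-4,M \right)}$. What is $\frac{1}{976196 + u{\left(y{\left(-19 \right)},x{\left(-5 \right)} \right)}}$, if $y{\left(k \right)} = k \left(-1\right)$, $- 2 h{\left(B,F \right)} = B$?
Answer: $\frac{1}{976365} \approx 1.0242 \cdot 10^{-6}$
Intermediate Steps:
$h{\left(B,F \right)} = - \frac{B}{2}$
$x{\left(M \right)} = - \frac{3}{2}$ ($x{\left(M \right)} = -2 + \frac{\left(- \frac{1}{2}\right) \left(-4\right)}{4} = -2 + \frac{1}{4} \cdot 2 = -2 + \frac{1}{2} = - \frac{3}{2}$)
$y{\left(k \right)} = - k$
$W{\left(r,T \right)} = T r$ ($W{\left(r,T \right)} = T r 1 = T r$)
$u{\left(U,E \right)} = \left(6 - U\right)^{2}$ ($u{\left(U,E \right)} = \left(U \left(-1\right) + 6\right)^{2} = \left(- U + 6\right)^{2} = \left(6 - U\right)^{2}$)
$\frac{1}{976196 + u{\left(y{\left(-19 \right)},x{\left(-5 \right)} \right)}} = \frac{1}{976196 + \left(6 - \left(-1\right) \left(-19\right)\right)^{2}} = \frac{1}{976196 + \left(6 - 19\right)^{2}} = \frac{1}{976196 + \left(-13\right)^{2}} = \frac{1}{976196 + 169} = \frac{1}{976365}$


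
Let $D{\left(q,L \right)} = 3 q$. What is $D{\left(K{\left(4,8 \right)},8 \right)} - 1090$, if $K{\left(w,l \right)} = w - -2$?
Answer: $-1072$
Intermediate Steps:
$K{\left(w,l \right)} = 2 + w$ ($K{\left(w,l \right)} = w + 2 = 2 + w$)
$D{\left(K{\left(4,8 \right)},8 \right)} - 1090 = 3 \left(2 + 4\right) - 1090 = 3 \cdot 6 - 1090 = 18 - 1090 = -1072$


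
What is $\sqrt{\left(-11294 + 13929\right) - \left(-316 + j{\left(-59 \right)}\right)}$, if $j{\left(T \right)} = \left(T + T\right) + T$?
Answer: $2 \sqrt{782} \approx 55.929$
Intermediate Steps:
$j{\left(T \right)} = 3 T$ ($j{\left(T \right)} = 2 T + T = 3 T$)
$\sqrt{\left(-11294 + 13929\right) - \left(-316 + j{\left(-59 \right)}\right)} = \sqrt{\left(-11294 + 13929\right) + \left(316 - 3 \left(-59\right)\right)} = \sqrt{2635 + \left(316 - -177\right)} = \sqrt{2635 + \left(316 + 177\right)} = \sqrt{2635 + 493} = \sqrt{3128} = 2 \sqrt{782}$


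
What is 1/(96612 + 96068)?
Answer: 1/192680 ≈ 5.1900e-6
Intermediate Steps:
1/(96612 + 96068) = 1/192680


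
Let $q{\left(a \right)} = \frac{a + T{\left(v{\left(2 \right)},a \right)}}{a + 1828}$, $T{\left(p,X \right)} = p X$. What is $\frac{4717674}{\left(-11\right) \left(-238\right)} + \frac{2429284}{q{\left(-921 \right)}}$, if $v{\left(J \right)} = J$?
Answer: $- \frac{2877681543061}{3616767} \approx -7.9565 \cdot 10^{5}$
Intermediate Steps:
$T{\left(p,X \right)} = X p$
$q{\left(a \right)} = \frac{3 a}{1828 + a}$ ($q{\left(a \right)} = \frac{a + a 2}{a + 1828} = \frac{a + 2 a}{1828 + a} = \frac{3 a}{1828 + a}$)
$\frac{4717674}{\left(-11\right) \left(-238\right)} + \frac{2429284}{q{\left(-921 \right)}} = \frac{4717674}{\left(-11\right) \left(-238\right)} + \frac{2429284}{3 \left(-921\right) \frac{1}{1828 - 921}} = \frac{4717674}{2618} + \frac{2429284}{3 \left(-921\right) \frac{1}{907}} = 4717674 \cdot \frac{1}{2618} + \frac{2429284}{3 \left(-921\right) \frac{1}{907}} = \frac{2358837}{1309} + \frac{2429284}{- \frac{2763}{907}} = \frac{2358837}{1309} + 2429284 \left(- \frac{907}{2763}\right) = \frac{2358837}{1309} - \frac{2203360588}{2763} = - \frac{2877681543061}{3616767}$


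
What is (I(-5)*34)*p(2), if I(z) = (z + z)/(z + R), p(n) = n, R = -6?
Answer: 680/11 ≈ 61.818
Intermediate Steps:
I(z) = 2*z/(-6 + z) (I(z) = (z + z)/(z - 6) = (2*z)/(-6 + z) = 2*z/(-6 + z))
(I(-5)*34)*p(2) = ((2*(-5)/(-6 - 5))*34)*2 = ((2*(-5)/(-11))*34)*2 = ((2*(-5)*(-1/11))*34)*2 = ((10/11)*34)*2 = (340/11)*2 = 680/11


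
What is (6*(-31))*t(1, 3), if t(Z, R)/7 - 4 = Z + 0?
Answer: -6510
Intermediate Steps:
t(Z, R) = 28 + 7*Z (t(Z, R) = 28 + 7*(Z + 0) = 28 + 7*Z)
(6*(-31))*t(1, 3) = (6*(-31))*(28 + 7*1) = -186*(28 + 7) = -186*35 = -6510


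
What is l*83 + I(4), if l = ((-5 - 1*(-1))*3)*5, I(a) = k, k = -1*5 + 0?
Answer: -4985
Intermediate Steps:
k = -5 (k = -5 + 0 = -5)
I(a) = -5
l = -60 (l = ((-5 + 1)*3)*5 = -4*3*5 = -12*5 = -60)
l*83 + I(4) = -60*83 - 5 = -4980 - 5 = -4985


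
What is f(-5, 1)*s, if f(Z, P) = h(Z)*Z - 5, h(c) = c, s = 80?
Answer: 1600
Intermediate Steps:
f(Z, P) = -5 + Z**2 (f(Z, P) = Z*Z - 5 = Z**2 - 5 = -5 + Z**2)
f(-5, 1)*s = (-5 + (-5)**2)*80 = (-5 + 25)*80 = 20*80 = 1600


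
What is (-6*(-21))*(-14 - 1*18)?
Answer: -4032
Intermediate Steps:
(-6*(-21))*(-14 - 1*18) = 126*(-14 - 18) = 126*(-32) = -4032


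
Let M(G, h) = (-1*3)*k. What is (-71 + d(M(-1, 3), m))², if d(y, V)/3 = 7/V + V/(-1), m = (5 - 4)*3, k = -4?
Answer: 5329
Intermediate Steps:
m = 3 (m = 1*3 = 3)
M(G, h) = 12 (M(G, h) = -1*3*(-4) = -3*(-4) = 12)
d(y, V) = -3*V + 21/V (d(y, V) = 3*(7/V + V/(-1)) = 3*(7/V + V*(-1)) = 3*(7/V - V) = 3*(-V + 7/V) = -3*V + 21/V)
(-71 + d(M(-1, 3), m))² = (-71 + (-3*3 + 21/3))² = (-71 + (-9 + 21*(⅓)))² = (-71 + (-9 + 7))² = (-71 - 2)² = (-73)² = 5329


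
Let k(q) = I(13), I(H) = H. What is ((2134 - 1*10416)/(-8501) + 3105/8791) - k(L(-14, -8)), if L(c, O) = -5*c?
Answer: -872317116/74732291 ≈ -11.673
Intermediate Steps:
k(q) = 13
((2134 - 1*10416)/(-8501) + 3105/8791) - k(L(-14, -8)) = ((2134 - 1*10416)/(-8501) + 3105/8791) - 1*13 = ((2134 - 10416)*(-1/8501) + 3105*(1/8791)) - 13 = (-8282*(-1/8501) + 3105/8791) - 13 = (8282/8501 + 3105/8791) - 13 = 99202667/74732291 - 13 = -872317116/74732291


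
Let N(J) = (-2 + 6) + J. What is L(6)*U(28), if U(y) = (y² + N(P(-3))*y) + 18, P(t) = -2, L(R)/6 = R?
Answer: 30888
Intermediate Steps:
L(R) = 6*R
N(J) = 4 + J
U(y) = 18 + y² + 2*y (U(y) = (y² + (4 - 2)*y) + 18 = (y² + 2*y) + 18 = 18 + y² + 2*y)
L(6)*U(28) = (6*6)*(18 + 28² + 2*28) = 36*(18 + 784 + 56) = 36*858 = 30888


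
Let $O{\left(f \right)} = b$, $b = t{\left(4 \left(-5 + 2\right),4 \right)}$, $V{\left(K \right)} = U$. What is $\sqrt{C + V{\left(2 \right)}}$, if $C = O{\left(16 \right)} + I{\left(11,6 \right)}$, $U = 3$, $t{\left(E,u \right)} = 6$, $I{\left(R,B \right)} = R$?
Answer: $2 \sqrt{5} \approx 4.4721$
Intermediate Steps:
$V{\left(K \right)} = 3$
$b = 6$
$O{\left(f \right)} = 6$
$C = 17$ ($C = 6 + 11 = 17$)
$\sqrt{C + V{\left(2 \right)}} = \sqrt{17 + 3} = \sqrt{20} = 2 \sqrt{5}$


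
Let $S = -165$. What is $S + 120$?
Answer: $-45$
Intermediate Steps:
$S + 120 = -165 + 120 = -45$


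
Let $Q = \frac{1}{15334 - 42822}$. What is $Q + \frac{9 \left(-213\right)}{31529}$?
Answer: $- \frac{52726025}{866669152} \approx -0.060838$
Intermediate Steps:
$Q = - \frac{1}{27488}$ ($Q = \frac{1}{-27488} = - \frac{1}{27488} \approx -3.6379 \cdot 10^{-5}$)
$Q + \frac{9 \left(-213\right)}{31529} = - \frac{1}{27488} + \frac{9 \left(-213\right)}{31529} = - \frac{1}{27488} - \frac{1917}{31529} = - \frac{52726025}{866669152}$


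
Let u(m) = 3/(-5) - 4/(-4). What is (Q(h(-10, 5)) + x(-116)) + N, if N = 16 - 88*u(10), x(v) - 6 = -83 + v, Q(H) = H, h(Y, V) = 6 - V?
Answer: -1056/5 ≈ -211.20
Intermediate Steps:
u(m) = ⅖ (u(m) = 3*(-⅕) - 4*(-¼) = -⅗ + 1 = ⅖)
x(v) = -77 + v (x(v) = 6 + (-83 + v) = -77 + v)
N = -96/5 (N = 16 - 88*⅖ = 16 - 176/5 = -96/5 ≈ -19.200)
(Q(h(-10, 5)) + x(-116)) + N = ((6 - 1*5) + (-77 - 116)) - 96/5 = ((6 - 5) - 193) - 96/5 = (1 - 193) - 96/5 = -192 - 96/5 = -1056/5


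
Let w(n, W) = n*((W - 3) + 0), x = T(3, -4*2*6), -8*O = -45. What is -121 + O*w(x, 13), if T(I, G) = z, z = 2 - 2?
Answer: -121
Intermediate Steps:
O = 45/8 (O = -⅛*(-45) = 45/8 ≈ 5.6250)
z = 0
T(I, G) = 0
x = 0
w(n, W) = n*(-3 + W) (w(n, W) = n*((-3 + W) + 0) = n*(-3 + W))
-121 + O*w(x, 13) = -121 + 45*(0*(-3 + 13))/8 = -121 + 45*(0*10)/8 = -121 + (45/8)*0 = -121 + 0 = -121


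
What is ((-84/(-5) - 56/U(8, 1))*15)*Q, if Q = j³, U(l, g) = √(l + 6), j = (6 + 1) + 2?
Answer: 183708 - 43740*√14 ≈ 20048.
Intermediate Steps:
j = 9 (j = 7 + 2 = 9)
U(l, g) = √(6 + l)
Q = 729 (Q = 9³ = 729)
((-84/(-5) - 56/U(8, 1))*15)*Q = ((-84/(-5) - 56/√(6 + 8))*15)*729 = ((-84*(-⅕) - 56*√14/14)*15)*729 = ((84/5 - 4*√14)*15)*729 = (252 - 60*√14)*729 = 183708 - 43740*√14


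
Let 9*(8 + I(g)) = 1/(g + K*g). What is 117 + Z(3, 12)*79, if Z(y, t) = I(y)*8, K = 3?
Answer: -133195/27 ≈ -4933.1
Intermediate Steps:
I(g) = -8 + 1/(36*g) (I(g) = -8 + 1/(9*(g + 3*g)) = -8 + 1/(9*((4*g))) = -8 + (1/(4*g))/9 = -8 + 1/(36*g))
Z(y, t) = -64 + 2/(9*y) (Z(y, t) = (-8 + 1/(36*y))*8 = -64 + 2/(9*y))
117 + Z(3, 12)*79 = 117 + (-64 + (2/9)/3)*79 = 117 + (-64 + (2/9)*(⅓))*79 = 117 + (-64 + 2/27)*79 = 117 - 1726/27*79 = 117 - 136354/27 = -133195/27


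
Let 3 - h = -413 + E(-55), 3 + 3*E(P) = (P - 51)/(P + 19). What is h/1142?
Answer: 22465/61668 ≈ 0.36429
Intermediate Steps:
E(P) = -1 + (-51 + P)/(3*(19 + P)) (E(P) = -1 + ((P - 51)/(P + 19))/3 = -1 + ((-51 + P)/(19 + P))/3 = -1 + (-51 + P)/(3*(19 + P)))
h = 22465/54 (h = 3 - (-413 + 2*(-54 - 1*(-55))/(3*(19 - 55))) = 3 - (-413 + (⅔)*(-54 + 55)/(-36)) = 3 - (-413 + (⅔)*(-1/36)*1) = 3 - (-413 - 1/54) = 3 - 1*(-22303/54) = 3 + 22303/54 = 22465/54 ≈ 416.02)
h/1142 = (22465/54)/1142 = (22465/54)*(1/1142) = 22465/61668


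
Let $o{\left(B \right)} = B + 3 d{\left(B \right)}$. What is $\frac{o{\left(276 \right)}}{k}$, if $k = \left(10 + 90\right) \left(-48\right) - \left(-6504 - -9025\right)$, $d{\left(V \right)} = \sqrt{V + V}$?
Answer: $- \frac{276}{7321} - \frac{6 \sqrt{138}}{7321} \approx -0.047327$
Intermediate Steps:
$d{\left(V \right)} = \sqrt{2} \sqrt{V}$ ($d{\left(V \right)} = \sqrt{2 V} = \sqrt{2} \sqrt{V}$)
$k = -7321$ ($k = 100 \left(-48\right) - \left(-6504 + 9025\right) = -4800 - 2521 = -7321$)
$o{\left(B \right)} = B + 3 \sqrt{2} \sqrt{B}$
$\frac{o{\left(276 \right)}}{k} = \frac{276 + 3 \sqrt{2} \sqrt{276}}{-7321} = \left(276 + 3 \sqrt{2} \cdot 2 \sqrt{69}\right) \left(- \frac{1}{7321}\right) = \left(276 + 6 \sqrt{138}\right) \left(- \frac{1}{7321}\right) = - \frac{276}{7321} - \frac{6 \sqrt{138}}{7321}$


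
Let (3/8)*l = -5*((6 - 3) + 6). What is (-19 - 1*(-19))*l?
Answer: 0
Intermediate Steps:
l = -120 (l = 8*(-5*((6 - 3) + 6))/3 = 8*(-5*(3 + 6))/3 = 8*(-5*9)/3 = (8/3)*(-45) = -120)
(-19 - 1*(-19))*l = (-19 - 1*(-19))*(-120) = (-19 + 19)*(-120) = 0*(-120) = 0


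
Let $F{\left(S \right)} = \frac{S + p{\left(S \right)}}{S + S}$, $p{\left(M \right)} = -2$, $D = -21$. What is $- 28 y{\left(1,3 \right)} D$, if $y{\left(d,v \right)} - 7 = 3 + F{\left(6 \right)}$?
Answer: $6076$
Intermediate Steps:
$F{\left(S \right)} = \frac{-2 + S}{2 S}$ ($F{\left(S \right)} = \frac{S - 2}{S + S} = \frac{-2 + S}{2 S}$)
$y{\left(d,v \right)} = \frac{31}{3}$ ($y{\left(d,v \right)} = 7 + \left(3 + \frac{-2 + 6}{2 \cdot 6}\right) = 7 + \left(3 + \frac{1}{2} \cdot \frac{1}{6} \cdot 4\right) = 7 + \left(3 + \frac{1}{3}\right) = 7 + \frac{10}{3} = \frac{31}{3}$)
$- 28 y{\left(1,3 \right)} D = \left(-28\right) \frac{31}{3} \left(-21\right) = \left(- \frac{868}{3}\right) \left(-21\right) = 6076$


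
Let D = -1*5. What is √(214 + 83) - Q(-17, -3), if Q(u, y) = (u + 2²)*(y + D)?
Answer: -104 + 3*√33 ≈ -86.766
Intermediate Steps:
D = -5
Q(u, y) = (-5 + y)*(4 + u) (Q(u, y) = (u + 2²)*(y - 5) = (u + 4)*(-5 + y) = (4 + u)*(-5 + y) = (-5 + y)*(4 + u))
√(214 + 83) - Q(-17, -3) = √(214 + 83) - (-20 - 5*(-17) + 4*(-3) - 17*(-3)) = √297 - (-20 + 85 - 12 + 51) = 3*√33 - 1*104 = 3*√33 - 104 = -104 + 3*√33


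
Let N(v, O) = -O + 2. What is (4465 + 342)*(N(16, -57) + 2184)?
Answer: 10782101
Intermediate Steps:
N(v, O) = 2 - O
(4465 + 342)*(N(16, -57) + 2184) = (4465 + 342)*((2 - 1*(-57)) + 2184) = 4807*((2 + 57) + 2184) = 4807*(59 + 2184) = 4807*2243 = 10782101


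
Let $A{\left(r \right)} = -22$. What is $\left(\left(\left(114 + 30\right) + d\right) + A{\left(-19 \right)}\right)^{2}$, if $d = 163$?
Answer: $81225$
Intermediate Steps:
$\left(\left(\left(114 + 30\right) + d\right) + A{\left(-19 \right)}\right)^{2} = \left(\left(\left(114 + 30\right) + 163\right) - 22\right)^{2} = \left(\left(144 + 163\right) - 22\right)^{2} = \left(307 - 22\right)^{2} = 285^{2} = 81225$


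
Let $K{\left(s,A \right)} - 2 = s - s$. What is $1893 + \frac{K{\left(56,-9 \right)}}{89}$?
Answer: $\frac{168479}{89} \approx 1893.0$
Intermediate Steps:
$K{\left(s,A \right)} = 2$ ($K{\left(s,A \right)} = 2 + \left(s - s\right) = 2 + 0 = 2$)
$1893 + \frac{K{\left(56,-9 \right)}}{89} = 1893 + \frac{2}{89} = \frac{168479}{89}$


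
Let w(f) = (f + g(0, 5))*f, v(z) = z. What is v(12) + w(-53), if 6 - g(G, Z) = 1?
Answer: 2556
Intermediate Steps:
g(G, Z) = 5 (g(G, Z) = 6 - 1*1 = 6 - 1 = 5)
w(f) = f*(5 + f) (w(f) = (f + 5)*f = (5 + f)*f = f*(5 + f))
v(12) + w(-53) = 12 - 53*(5 - 53) = 12 - 53*(-48) = 12 + 2544 = 2556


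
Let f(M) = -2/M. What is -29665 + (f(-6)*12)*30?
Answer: -29545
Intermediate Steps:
-29665 + (f(-6)*12)*30 = -29665 + (-2/(-6)*12)*30 = -29665 + (-2*(-⅙)*12)*30 = -29665 + ((⅓)*12)*30 = -29665 + 4*30 = -29665 + 120 = -29545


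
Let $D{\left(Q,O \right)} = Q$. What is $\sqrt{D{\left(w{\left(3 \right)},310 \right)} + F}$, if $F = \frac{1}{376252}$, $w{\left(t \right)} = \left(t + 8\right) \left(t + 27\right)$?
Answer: $\frac{\sqrt{11679159413143}}{188126} \approx 18.166$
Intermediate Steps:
$w{\left(t \right)} = \left(8 + t\right) \left(27 + t\right)$
$F = \frac{1}{376252} \approx 2.6578 \cdot 10^{-6}$
$\sqrt{D{\left(w{\left(3 \right)},310 \right)} + F} = \sqrt{\left(216 + 3^{2} + 35 \cdot 3\right) + \frac{1}{376252}} = \sqrt{\left(216 + 9 + 105\right) + \frac{1}{376252}} = \sqrt{330 + \frac{1}{376252}} = \sqrt{\frac{124163161}{376252}} = \frac{\sqrt{11679159413143}}{188126}$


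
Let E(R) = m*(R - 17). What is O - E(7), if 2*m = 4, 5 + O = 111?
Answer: 126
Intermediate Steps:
O = 106 (O = -5 + 111 = 106)
m = 2 (m = (1/2)*4 = 2)
E(R) = -34 + 2*R (E(R) = 2*(R - 17) = 2*(-17 + R) = -34 + 2*R)
O - E(7) = 106 - (-34 + 2*7) = 106 - (-34 + 14) = 106 - 1*(-20) = 106 + 20 = 126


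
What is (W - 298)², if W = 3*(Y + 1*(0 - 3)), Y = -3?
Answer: 99856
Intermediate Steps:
W = -18 (W = 3*(-3 + 1*(0 - 3)) = 3*(-3 + 1*(-3)) = 3*(-3 - 3) = 3*(-6) = -18)
(W - 298)² = (-18 - 298)² = (-316)² = 99856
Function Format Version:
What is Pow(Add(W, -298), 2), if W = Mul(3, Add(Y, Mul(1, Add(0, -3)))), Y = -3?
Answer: 99856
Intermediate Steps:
W = -18 (W = Mul(3, Add(-3, Mul(1, Add(0, -3)))) = Mul(3, Add(-3, Mul(1, -3))) = Mul(3, Add(-3, -3)) = Mul(3, -6) = -18)
Pow(Add(W, -298), 2) = Pow(Add(-18, -298), 2) = Pow(-316, 2) = 99856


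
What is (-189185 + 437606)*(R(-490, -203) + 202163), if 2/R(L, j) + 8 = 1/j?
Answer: 81609892903449/1625 ≈ 5.0221e+10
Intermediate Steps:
R(L, j) = 2/(-8 + 1/j)
(-189185 + 437606)*(R(-490, -203) + 202163) = (-189185 + 437606)*(-2*(-203)/(-1 + 8*(-203)) + 202163) = 248421*(-2*(-203)/(-1 - 1624) + 202163) = 248421*(-2*(-203)/(-1625) + 202163) = 248421*(-2*(-203)*(-1/1625) + 202163) = 248421*(-406/1625 + 202163) = 248421*(328514469/1625) = 81609892903449/1625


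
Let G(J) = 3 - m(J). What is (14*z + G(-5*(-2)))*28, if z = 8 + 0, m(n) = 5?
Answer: 3080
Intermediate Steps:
G(J) = -2 (G(J) = 3 - 1*5 = 3 - 5 = -2)
z = 8
(14*z + G(-5*(-2)))*28 = (14*8 - 2)*28 = (112 - 2)*28 = 110*28 = 3080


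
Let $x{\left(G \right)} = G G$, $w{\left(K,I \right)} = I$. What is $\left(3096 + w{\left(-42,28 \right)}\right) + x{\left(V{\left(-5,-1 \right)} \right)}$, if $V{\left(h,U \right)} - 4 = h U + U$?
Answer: $3188$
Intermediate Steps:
$V{\left(h,U \right)} = 4 + U + U h$ ($V{\left(h,U \right)} = 4 + \left(h U + U\right) = 4 + \left(U h + U\right) = 4 + \left(U + U h\right) = 4 + U + U h$)
$x{\left(G \right)} = G^{2}$
$\left(3096 + w{\left(-42,28 \right)}\right) + x{\left(V{\left(-5,-1 \right)} \right)} = \left(3096 + 28\right) + \left(4 - 1 - -5\right)^{2} = 3124 + \left(4 - 1 + 5\right)^{2} = 3124 + 8^{2} = 3124 + 64 = 3188$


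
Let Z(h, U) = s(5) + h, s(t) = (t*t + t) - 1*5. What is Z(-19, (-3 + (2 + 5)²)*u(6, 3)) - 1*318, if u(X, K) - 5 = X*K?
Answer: -312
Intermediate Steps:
u(X, K) = 5 + K*X (u(X, K) = 5 + X*K = 5 + K*X)
s(t) = -5 + t + t² (s(t) = (t² + t) - 5 = (t + t²) - 5 = -5 + t + t²)
Z(h, U) = 25 + h (Z(h, U) = (-5 + 5 + 5²) + h = (-5 + 5 + 25) + h = 25 + h)
Z(-19, (-3 + (2 + 5)²)*u(6, 3)) - 1*318 = (25 - 19) - 1*318 = 6 - 318 = -312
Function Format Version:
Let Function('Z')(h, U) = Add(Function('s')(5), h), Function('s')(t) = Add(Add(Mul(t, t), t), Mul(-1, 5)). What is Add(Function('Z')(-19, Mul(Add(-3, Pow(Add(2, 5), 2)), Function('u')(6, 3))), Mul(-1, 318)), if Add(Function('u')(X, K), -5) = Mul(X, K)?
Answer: -312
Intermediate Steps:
Function('u')(X, K) = Add(5, Mul(K, X)) (Function('u')(X, K) = Add(5, Mul(X, K)) = Add(5, Mul(K, X)))
Function('s')(t) = Add(-5, t, Pow(t, 2)) (Function('s')(t) = Add(Add(Pow(t, 2), t), -5) = Add(Add(t, Pow(t, 2)), -5) = Add(-5, t, Pow(t, 2)))
Function('Z')(h, U) = Add(25, h) (Function('Z')(h, U) = Add(Add(-5, 5, Pow(5, 2)), h) = Add(Add(-5, 5, 25), h) = Add(25, h))
Add(Function('Z')(-19, Mul(Add(-3, Pow(Add(2, 5), 2)), Function('u')(6, 3))), Mul(-1, 318)) = Add(Add(25, -19), Mul(-1, 318)) = Add(6, -318) = -312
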